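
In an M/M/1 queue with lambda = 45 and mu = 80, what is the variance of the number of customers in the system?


rho = 45/80; Var(N) = rho/(1-rho)^2 = 2.94

2.94


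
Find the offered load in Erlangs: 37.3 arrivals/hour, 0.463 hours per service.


Offered load a = lambda * E[S] = 37.3 * 0.463 = 17.27 Erlangs

17.27 Erlangs


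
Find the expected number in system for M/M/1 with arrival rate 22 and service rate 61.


rho = 22/61; L = rho/(1-rho) = 0.56

0.56


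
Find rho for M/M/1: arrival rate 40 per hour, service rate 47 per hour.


rho = lambda/mu = 40/47 = 0.8511

0.8511


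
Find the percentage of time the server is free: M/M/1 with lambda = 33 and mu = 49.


Idle fraction = (1 - rho) * 100 = (1 - 33/49) * 100 = 32.7%

32.7%


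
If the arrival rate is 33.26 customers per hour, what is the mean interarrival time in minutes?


Mean interarrival time = 60/lambda = 60/33.26 = 1.8 minutes

1.8 minutes


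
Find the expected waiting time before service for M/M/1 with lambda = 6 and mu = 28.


rho = 6/28; Wq = rho/(mu - lambda) = 0.0097 hours

0.0097 hours


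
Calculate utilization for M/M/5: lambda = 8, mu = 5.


rho = lambda/(c*mu) = 8/(5*5) = 0.32

0.32


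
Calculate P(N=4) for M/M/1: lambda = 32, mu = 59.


rho = 32/59; P(n) = (1-rho)*rho^n = (1-32/59)*(32/59)^4 = 0.0396

0.0396


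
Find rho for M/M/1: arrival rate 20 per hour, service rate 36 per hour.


rho = lambda/mu = 20/36 = 0.5556

0.5556


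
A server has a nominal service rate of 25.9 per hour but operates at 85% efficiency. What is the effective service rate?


Effective rate = mu * efficiency = 25.9 * 0.85 = 22.02 per hour

22.02 per hour


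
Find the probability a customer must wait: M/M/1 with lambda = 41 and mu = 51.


P(wait) = rho = lambda/mu = 41/51 = 0.8039

0.8039


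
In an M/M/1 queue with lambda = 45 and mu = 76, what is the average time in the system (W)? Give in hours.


W = 1/(mu - lambda) = 1/(76 - 45) = 0.0323 hours

0.0323 hours


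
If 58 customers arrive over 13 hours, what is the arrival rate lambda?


lambda = total arrivals / time = 58 / 13 = 4.46 per hour

4.46 per hour


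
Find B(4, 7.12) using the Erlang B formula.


B(N,A) = (A^N/N!) / sum(A^k/k!, k=0..N) with N=4, A=7.12 = 0.5335

0.5335


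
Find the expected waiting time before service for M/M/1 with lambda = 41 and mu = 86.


rho = 41/86; Wq = rho/(mu - lambda) = 0.0106 hours

0.0106 hours


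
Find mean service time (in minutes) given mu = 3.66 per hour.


Mean service time = 60/mu = 60/3.66 = 16.39 minutes

16.39 minutes


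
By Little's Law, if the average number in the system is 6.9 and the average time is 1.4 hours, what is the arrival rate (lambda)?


lambda = L / W = 6.9 / 1.4 = 4.93 per hour

4.93 per hour


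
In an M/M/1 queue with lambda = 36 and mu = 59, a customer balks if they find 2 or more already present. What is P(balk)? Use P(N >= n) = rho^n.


P(N >= 2) = rho^2 = (36/59)^2 = 0.3723

0.3723


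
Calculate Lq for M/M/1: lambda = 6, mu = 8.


rho = 6/8; Lq = rho^2/(1-rho) = 2.25

2.25


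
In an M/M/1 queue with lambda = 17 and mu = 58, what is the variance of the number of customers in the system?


rho = 17/58; Var(N) = rho/(1-rho)^2 = 0.59

0.59


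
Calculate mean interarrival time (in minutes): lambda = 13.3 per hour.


Mean interarrival time = 60/lambda = 60/13.3 = 4.51 minutes

4.51 minutes


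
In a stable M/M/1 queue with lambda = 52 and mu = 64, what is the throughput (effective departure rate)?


For a stable queue (lambda < mu), throughput = lambda = 52 per hour

52 per hour


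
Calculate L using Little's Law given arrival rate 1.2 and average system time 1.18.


L = lambda * W = 1.2 * 1.18 = 1.42

1.42


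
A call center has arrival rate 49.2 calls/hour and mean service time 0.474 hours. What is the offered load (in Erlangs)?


Offered load a = lambda * E[S] = 49.2 * 0.474 = 23.32 Erlangs

23.32 Erlangs


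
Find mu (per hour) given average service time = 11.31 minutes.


mu = 60 / avg_service_time = 60 / 11.31 = 5.31 per hour

5.31 per hour


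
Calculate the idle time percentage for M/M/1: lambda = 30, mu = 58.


Idle fraction = (1 - rho) * 100 = (1 - 30/58) * 100 = 48.3%

48.3%


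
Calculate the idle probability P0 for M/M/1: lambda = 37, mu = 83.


P0 = 1 - rho = 1 - 37/83 = 0.5542

0.5542


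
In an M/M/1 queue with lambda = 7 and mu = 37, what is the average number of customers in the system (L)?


rho = 7/37; L = rho/(1-rho) = 0.23

0.23


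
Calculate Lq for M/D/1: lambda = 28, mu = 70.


M/D/1: Lq = rho^2 / (2*(1-rho)) where rho = 28/70; Lq = 0.13

0.13


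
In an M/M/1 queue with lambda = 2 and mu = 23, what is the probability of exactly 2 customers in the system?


rho = 2/23; P(n) = (1-rho)*rho^n = (1-2/23)*(2/23)^2 = 0.0069

0.0069


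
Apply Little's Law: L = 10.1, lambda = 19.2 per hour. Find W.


W = L / lambda = 10.1 / 19.2 = 0.526 hours

0.526 hours


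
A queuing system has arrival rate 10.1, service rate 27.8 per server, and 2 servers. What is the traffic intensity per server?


rho = lambda / (c * mu) = 10.1 / (2 * 27.8) = 0.1817

0.1817


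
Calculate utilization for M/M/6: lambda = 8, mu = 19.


rho = lambda/(c*mu) = 8/(6*19) = 0.0702

0.0702


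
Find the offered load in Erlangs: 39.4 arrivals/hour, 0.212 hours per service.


Offered load a = lambda * E[S] = 39.4 * 0.212 = 8.35 Erlangs

8.35 Erlangs


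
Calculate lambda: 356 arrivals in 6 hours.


lambda = total arrivals / time = 356 / 6 = 59.33 per hour

59.33 per hour


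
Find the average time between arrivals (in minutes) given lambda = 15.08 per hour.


Mean interarrival time = 60/lambda = 60/15.08 = 3.98 minutes

3.98 minutes


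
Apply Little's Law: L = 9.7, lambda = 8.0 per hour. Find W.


W = L / lambda = 9.7 / 8.0 = 1.2125 hours

1.2125 hours


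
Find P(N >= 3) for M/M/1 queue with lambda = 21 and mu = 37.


P(N >= 3) = rho^3 = (21/37)^3 = 0.1828

0.1828


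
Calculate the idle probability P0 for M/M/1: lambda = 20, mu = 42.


P0 = 1 - rho = 1 - 20/42 = 0.5238

0.5238


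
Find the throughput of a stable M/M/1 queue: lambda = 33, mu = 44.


For a stable queue (lambda < mu), throughput = lambda = 33 per hour

33 per hour


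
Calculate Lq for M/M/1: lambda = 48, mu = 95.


rho = 48/95; Lq = rho^2/(1-rho) = 0.52

0.52


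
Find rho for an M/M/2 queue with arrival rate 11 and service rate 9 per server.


rho = lambda/(c*mu) = 11/(2*9) = 0.6111

0.6111


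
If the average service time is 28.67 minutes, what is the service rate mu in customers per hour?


mu = 60 / avg_service_time = 60 / 28.67 = 2.09 per hour

2.09 per hour


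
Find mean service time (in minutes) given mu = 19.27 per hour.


Mean service time = 60/mu = 60/19.27 = 3.11 minutes

3.11 minutes


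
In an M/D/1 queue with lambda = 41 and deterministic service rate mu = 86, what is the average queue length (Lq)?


M/D/1: Lq = rho^2 / (2*(1-rho)) where rho = 41/86; Lq = 0.22

0.22


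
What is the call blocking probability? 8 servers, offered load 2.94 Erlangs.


B(N,A) = (A^N/N!) / sum(A^k/k!, k=0..N) with N=8, A=2.94 = 0.0073

0.0073


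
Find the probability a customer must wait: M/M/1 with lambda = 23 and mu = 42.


P(wait) = rho = lambda/mu = 23/42 = 0.5476

0.5476


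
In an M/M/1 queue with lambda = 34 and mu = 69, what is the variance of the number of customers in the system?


rho = 34/69; Var(N) = rho/(1-rho)^2 = 1.92

1.92


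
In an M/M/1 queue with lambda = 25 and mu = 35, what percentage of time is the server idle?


Idle fraction = (1 - rho) * 100 = (1 - 25/35) * 100 = 28.6%

28.6%


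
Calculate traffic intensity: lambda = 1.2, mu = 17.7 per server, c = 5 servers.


rho = lambda / (c * mu) = 1.2 / (5 * 17.7) = 0.0136

0.0136


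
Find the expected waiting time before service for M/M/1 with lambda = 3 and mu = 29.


rho = 3/29; Wq = rho/(mu - lambda) = 0.004 hours

0.004 hours


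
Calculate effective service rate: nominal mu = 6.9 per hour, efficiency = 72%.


Effective rate = mu * efficiency = 6.9 * 0.72 = 4.97 per hour

4.97 per hour


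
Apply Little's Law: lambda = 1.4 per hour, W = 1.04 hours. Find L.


L = lambda * W = 1.4 * 1.04 = 1.46

1.46


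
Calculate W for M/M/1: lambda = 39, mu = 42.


W = 1/(mu - lambda) = 1/(42 - 39) = 0.3333 hours

0.3333 hours


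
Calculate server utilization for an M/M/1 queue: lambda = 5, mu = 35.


rho = lambda/mu = 5/35 = 0.1429

0.1429


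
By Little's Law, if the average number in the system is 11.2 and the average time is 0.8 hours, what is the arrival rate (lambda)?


lambda = L / W = 11.2 / 0.8 = 14.0 per hour

14.0 per hour


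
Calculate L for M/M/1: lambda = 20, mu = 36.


rho = 20/36; L = rho/(1-rho) = 1.25

1.25


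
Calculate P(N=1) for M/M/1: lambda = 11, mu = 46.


rho = 11/46; P(n) = (1-rho)*rho^n = (1-11/46)*(11/46)^1 = 0.1819

0.1819


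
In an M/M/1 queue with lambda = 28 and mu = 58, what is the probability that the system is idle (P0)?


P0 = 1 - rho = 1 - 28/58 = 0.5172

0.5172


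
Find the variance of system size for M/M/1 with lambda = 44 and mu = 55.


rho = 44/55; Var(N) = rho/(1-rho)^2 = 20.0

20.0


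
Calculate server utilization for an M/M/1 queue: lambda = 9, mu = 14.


rho = lambda/mu = 9/14 = 0.6429

0.6429


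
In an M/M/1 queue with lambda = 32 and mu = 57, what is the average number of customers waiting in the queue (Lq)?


rho = 32/57; Lq = rho^2/(1-rho) = 0.72

0.72


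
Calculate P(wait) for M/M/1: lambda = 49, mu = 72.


P(wait) = rho = lambda/mu = 49/72 = 0.6806

0.6806


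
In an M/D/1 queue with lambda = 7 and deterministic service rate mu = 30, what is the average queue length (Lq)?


M/D/1: Lq = rho^2 / (2*(1-rho)) where rho = 7/30; Lq = 0.04

0.04


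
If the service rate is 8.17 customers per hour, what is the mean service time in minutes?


Mean service time = 60/mu = 60/8.17 = 7.34 minutes

7.34 minutes


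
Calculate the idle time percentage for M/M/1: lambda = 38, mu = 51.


Idle fraction = (1 - rho) * 100 = (1 - 38/51) * 100 = 25.5%

25.5%


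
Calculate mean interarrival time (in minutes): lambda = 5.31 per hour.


Mean interarrival time = 60/lambda = 60/5.31 = 11.3 minutes

11.3 minutes


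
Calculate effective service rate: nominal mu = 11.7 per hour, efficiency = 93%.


Effective rate = mu * efficiency = 11.7 * 0.93 = 10.88 per hour

10.88 per hour


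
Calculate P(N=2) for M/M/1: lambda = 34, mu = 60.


rho = 34/60; P(n) = (1-rho)*rho^n = (1-34/60)*(34/60)^2 = 0.1391

0.1391


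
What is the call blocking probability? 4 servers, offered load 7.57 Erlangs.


B(N,A) = (A^N/N!) / sum(A^k/k!, k=0..N) with N=4, A=7.57 = 0.5554

0.5554


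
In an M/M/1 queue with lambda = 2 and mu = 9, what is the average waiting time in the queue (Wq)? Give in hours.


rho = 2/9; Wq = rho/(mu - lambda) = 0.0317 hours

0.0317 hours


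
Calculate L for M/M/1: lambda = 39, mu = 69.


rho = 39/69; L = rho/(1-rho) = 1.3

1.3


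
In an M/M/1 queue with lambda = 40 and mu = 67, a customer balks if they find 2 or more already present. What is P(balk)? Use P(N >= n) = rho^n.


P(N >= 2) = rho^2 = (40/67)^2 = 0.3564

0.3564


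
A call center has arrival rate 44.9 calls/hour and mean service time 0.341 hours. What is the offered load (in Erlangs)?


Offered load a = lambda * E[S] = 44.9 * 0.341 = 15.31 Erlangs

15.31 Erlangs


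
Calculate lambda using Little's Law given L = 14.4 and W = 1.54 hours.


lambda = L / W = 14.4 / 1.54 = 9.35 per hour

9.35 per hour


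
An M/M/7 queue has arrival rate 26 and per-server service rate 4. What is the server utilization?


rho = lambda/(c*mu) = 26/(7*4) = 0.9286

0.9286


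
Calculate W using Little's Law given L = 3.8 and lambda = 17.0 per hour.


W = L / lambda = 3.8 / 17.0 = 0.2235 hours

0.2235 hours


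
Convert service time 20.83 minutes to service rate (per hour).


mu = 60 / avg_service_time = 60 / 20.83 = 2.88 per hour

2.88 per hour


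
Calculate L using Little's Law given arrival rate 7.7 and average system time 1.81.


L = lambda * W = 7.7 * 1.81 = 13.94

13.94


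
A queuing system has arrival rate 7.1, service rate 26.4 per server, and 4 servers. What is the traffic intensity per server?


rho = lambda / (c * mu) = 7.1 / (4 * 26.4) = 0.0672

0.0672


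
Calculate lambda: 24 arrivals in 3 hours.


lambda = total arrivals / time = 24 / 3 = 8.0 per hour

8.0 per hour


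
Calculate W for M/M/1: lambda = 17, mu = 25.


W = 1/(mu - lambda) = 1/(25 - 17) = 0.125 hours

0.125 hours


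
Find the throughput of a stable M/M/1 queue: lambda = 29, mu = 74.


For a stable queue (lambda < mu), throughput = lambda = 29 per hour

29 per hour


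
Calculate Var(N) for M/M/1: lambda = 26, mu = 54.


rho = 26/54; Var(N) = rho/(1-rho)^2 = 1.79

1.79


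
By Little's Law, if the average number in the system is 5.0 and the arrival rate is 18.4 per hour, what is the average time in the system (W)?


W = L / lambda = 5.0 / 18.4 = 0.2717 hours

0.2717 hours


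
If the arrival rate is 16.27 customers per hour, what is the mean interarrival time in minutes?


Mean interarrival time = 60/lambda = 60/16.27 = 3.69 minutes

3.69 minutes


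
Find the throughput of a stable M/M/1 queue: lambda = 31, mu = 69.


For a stable queue (lambda < mu), throughput = lambda = 31 per hour

31 per hour


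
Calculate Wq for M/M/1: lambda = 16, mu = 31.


rho = 16/31; Wq = rho/(mu - lambda) = 0.0344 hours

0.0344 hours


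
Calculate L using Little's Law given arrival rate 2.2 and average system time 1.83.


L = lambda * W = 2.2 * 1.83 = 4.03

4.03


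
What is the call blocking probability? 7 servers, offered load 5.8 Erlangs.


B(N,A) = (A^N/N!) / sum(A^k/k!, k=0..N) with N=7, A=5.8 = 0.172

0.172


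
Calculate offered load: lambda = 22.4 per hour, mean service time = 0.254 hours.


Offered load a = lambda * E[S] = 22.4 * 0.254 = 5.69 Erlangs

5.69 Erlangs


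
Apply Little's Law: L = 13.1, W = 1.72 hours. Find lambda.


lambda = L / W = 13.1 / 1.72 = 7.62 per hour

7.62 per hour


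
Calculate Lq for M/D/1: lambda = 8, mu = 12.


M/D/1: Lq = rho^2 / (2*(1-rho)) where rho = 8/12; Lq = 0.67

0.67


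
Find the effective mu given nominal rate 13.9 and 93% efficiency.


Effective rate = mu * efficiency = 13.9 * 0.93 = 12.93 per hour

12.93 per hour


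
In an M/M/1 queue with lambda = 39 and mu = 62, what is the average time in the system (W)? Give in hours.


W = 1/(mu - lambda) = 1/(62 - 39) = 0.0435 hours

0.0435 hours


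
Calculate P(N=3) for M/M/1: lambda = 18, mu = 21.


rho = 18/21; P(n) = (1-rho)*rho^n = (1-18/21)*(18/21)^3 = 0.09

0.09


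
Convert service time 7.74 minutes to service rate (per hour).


mu = 60 / avg_service_time = 60 / 7.74 = 7.75 per hour

7.75 per hour


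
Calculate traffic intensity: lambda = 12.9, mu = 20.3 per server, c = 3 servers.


rho = lambda / (c * mu) = 12.9 / (3 * 20.3) = 0.2118

0.2118


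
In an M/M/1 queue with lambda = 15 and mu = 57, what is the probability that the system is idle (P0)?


P0 = 1 - rho = 1 - 15/57 = 0.7368

0.7368


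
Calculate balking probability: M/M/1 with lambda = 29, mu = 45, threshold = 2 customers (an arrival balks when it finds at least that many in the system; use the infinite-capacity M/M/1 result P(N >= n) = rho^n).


P(N >= 2) = rho^2 = (29/45)^2 = 0.4153

0.4153


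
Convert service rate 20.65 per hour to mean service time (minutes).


Mean service time = 60/mu = 60/20.65 = 2.91 minutes

2.91 minutes


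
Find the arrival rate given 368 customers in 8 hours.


lambda = total arrivals / time = 368 / 8 = 46.0 per hour

46.0 per hour


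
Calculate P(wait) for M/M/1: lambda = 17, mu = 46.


P(wait) = rho = lambda/mu = 17/46 = 0.3696

0.3696


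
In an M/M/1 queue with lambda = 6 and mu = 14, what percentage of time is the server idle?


Idle fraction = (1 - rho) * 100 = (1 - 6/14) * 100 = 57.1%

57.1%


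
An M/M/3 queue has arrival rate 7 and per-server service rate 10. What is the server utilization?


rho = lambda/(c*mu) = 7/(3*10) = 0.2333

0.2333


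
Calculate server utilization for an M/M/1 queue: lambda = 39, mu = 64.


rho = lambda/mu = 39/64 = 0.6094

0.6094


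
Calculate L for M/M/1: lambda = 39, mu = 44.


rho = 39/44; L = rho/(1-rho) = 7.8

7.8


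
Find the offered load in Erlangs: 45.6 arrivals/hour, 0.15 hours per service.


Offered load a = lambda * E[S] = 45.6 * 0.15 = 6.84 Erlangs

6.84 Erlangs


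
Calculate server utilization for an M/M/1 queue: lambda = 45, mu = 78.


rho = lambda/mu = 45/78 = 0.5769

0.5769


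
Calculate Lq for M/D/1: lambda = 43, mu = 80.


M/D/1: Lq = rho^2 / (2*(1-rho)) where rho = 43/80; Lq = 0.31

0.31


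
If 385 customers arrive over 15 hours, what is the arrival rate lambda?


lambda = total arrivals / time = 385 / 15 = 25.67 per hour

25.67 per hour


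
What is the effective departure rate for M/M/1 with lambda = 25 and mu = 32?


For a stable queue (lambda < mu), throughput = lambda = 25 per hour

25 per hour


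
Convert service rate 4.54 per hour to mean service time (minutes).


Mean service time = 60/mu = 60/4.54 = 13.22 minutes

13.22 minutes


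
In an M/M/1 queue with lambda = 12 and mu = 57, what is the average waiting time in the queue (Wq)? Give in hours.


rho = 12/57; Wq = rho/(mu - lambda) = 0.0047 hours

0.0047 hours


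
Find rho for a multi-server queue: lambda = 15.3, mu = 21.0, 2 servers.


rho = lambda / (c * mu) = 15.3 / (2 * 21.0) = 0.3643

0.3643


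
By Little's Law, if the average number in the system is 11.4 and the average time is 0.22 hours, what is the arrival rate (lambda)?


lambda = L / W = 11.4 / 0.22 = 51.82 per hour

51.82 per hour


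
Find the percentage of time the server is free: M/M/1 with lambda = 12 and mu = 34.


Idle fraction = (1 - rho) * 100 = (1 - 12/34) * 100 = 64.7%

64.7%


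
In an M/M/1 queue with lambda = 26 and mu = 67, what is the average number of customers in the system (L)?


rho = 26/67; L = rho/(1-rho) = 0.63

0.63


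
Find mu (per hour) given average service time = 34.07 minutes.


mu = 60 / avg_service_time = 60 / 34.07 = 1.76 per hour

1.76 per hour


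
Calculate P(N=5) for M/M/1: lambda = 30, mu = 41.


rho = 30/41; P(n) = (1-rho)*rho^n = (1-30/41)*(30/41)^5 = 0.0563

0.0563


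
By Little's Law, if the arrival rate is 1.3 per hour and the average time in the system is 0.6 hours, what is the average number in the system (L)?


L = lambda * W = 1.3 * 0.6 = 0.78

0.78


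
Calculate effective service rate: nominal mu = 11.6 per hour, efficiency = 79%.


Effective rate = mu * efficiency = 11.6 * 0.79 = 9.16 per hour

9.16 per hour


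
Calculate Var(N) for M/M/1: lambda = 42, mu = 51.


rho = 42/51; Var(N) = rho/(1-rho)^2 = 26.44

26.44


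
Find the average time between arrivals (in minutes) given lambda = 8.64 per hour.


Mean interarrival time = 60/lambda = 60/8.64 = 6.94 minutes

6.94 minutes


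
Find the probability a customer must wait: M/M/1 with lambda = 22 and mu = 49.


P(wait) = rho = lambda/mu = 22/49 = 0.449

0.449


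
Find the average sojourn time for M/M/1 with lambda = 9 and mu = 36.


W = 1/(mu - lambda) = 1/(36 - 9) = 0.037 hours

0.037 hours


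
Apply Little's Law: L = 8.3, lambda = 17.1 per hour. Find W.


W = L / lambda = 8.3 / 17.1 = 0.4854 hours

0.4854 hours


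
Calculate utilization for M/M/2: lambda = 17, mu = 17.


rho = lambda/(c*mu) = 17/(2*17) = 0.5

0.5


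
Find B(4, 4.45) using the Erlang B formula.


B(N,A) = (A^N/N!) / sum(A^k/k!, k=0..N) with N=4, A=4.45 = 0.3523

0.3523


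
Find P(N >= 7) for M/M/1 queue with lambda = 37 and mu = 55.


P(N >= 7) = rho^7 = (37/55)^7 = 0.0624

0.0624


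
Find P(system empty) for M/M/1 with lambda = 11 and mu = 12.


P0 = 1 - rho = 1 - 11/12 = 0.0833

0.0833


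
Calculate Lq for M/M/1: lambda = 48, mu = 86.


rho = 48/86; Lq = rho^2/(1-rho) = 0.71

0.71


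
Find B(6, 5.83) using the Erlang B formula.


B(N,A) = (A^N/N!) / sum(A^k/k!, k=0..N) with N=6, A=5.83 = 0.2529

0.2529


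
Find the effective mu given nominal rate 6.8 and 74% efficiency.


Effective rate = mu * efficiency = 6.8 * 0.74 = 5.03 per hour

5.03 per hour


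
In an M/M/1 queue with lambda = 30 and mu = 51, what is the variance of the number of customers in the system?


rho = 30/51; Var(N) = rho/(1-rho)^2 = 3.47

3.47


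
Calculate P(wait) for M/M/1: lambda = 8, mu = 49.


P(wait) = rho = lambda/mu = 8/49 = 0.1633

0.1633


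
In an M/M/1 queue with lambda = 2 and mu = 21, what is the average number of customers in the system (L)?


rho = 2/21; L = rho/(1-rho) = 0.11

0.11


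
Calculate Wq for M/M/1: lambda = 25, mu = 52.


rho = 25/52; Wq = rho/(mu - lambda) = 0.0178 hours

0.0178 hours


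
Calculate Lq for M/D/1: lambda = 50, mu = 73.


M/D/1: Lq = rho^2 / (2*(1-rho)) where rho = 50/73; Lq = 0.74

0.74


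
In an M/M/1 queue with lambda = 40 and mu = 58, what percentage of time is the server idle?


Idle fraction = (1 - rho) * 100 = (1 - 40/58) * 100 = 31.0%

31.0%


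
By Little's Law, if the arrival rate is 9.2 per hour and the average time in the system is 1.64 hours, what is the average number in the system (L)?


L = lambda * W = 9.2 * 1.64 = 15.09

15.09


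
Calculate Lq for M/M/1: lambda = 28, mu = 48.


rho = 28/48; Lq = rho^2/(1-rho) = 0.82

0.82


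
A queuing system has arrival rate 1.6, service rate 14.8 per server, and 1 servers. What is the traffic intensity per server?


rho = lambda / (c * mu) = 1.6 / (1 * 14.8) = 0.1081

0.1081


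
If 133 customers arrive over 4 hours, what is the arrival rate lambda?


lambda = total arrivals / time = 133 / 4 = 33.25 per hour

33.25 per hour


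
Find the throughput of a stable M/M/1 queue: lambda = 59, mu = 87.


For a stable queue (lambda < mu), throughput = lambda = 59 per hour

59 per hour


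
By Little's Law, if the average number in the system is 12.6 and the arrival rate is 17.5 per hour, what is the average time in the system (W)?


W = L / lambda = 12.6 / 17.5 = 0.72 hours

0.72 hours


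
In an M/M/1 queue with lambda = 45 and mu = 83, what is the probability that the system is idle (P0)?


P0 = 1 - rho = 1 - 45/83 = 0.4578

0.4578


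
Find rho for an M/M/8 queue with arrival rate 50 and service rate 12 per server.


rho = lambda/(c*mu) = 50/(8*12) = 0.5208

0.5208


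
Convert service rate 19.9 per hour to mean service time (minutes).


Mean service time = 60/mu = 60/19.9 = 3.02 minutes

3.02 minutes


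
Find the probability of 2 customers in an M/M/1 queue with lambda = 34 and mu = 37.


rho = 34/37; P(n) = (1-rho)*rho^n = (1-34/37)*(34/37)^2 = 0.0685

0.0685


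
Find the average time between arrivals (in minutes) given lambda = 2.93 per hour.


Mean interarrival time = 60/lambda = 60/2.93 = 20.48 minutes

20.48 minutes


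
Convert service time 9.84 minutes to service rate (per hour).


mu = 60 / avg_service_time = 60 / 9.84 = 6.1 per hour

6.1 per hour


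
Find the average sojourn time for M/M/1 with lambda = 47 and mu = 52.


W = 1/(mu - lambda) = 1/(52 - 47) = 0.2 hours

0.2 hours


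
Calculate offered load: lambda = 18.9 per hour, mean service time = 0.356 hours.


Offered load a = lambda * E[S] = 18.9 * 0.356 = 6.73 Erlangs

6.73 Erlangs


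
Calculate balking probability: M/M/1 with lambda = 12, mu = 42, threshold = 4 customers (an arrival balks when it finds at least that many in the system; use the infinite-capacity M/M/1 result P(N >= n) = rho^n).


P(N >= 4) = rho^4 = (12/42)^4 = 0.0067

0.0067


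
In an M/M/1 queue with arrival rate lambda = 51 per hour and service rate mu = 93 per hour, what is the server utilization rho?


rho = lambda/mu = 51/93 = 0.5484

0.5484


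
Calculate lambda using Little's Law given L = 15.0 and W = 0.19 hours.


lambda = L / W = 15.0 / 0.19 = 78.95 per hour

78.95 per hour


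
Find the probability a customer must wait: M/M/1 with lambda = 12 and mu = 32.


P(wait) = rho = lambda/mu = 12/32 = 0.375

0.375


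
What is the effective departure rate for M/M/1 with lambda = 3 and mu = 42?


For a stable queue (lambda < mu), throughput = lambda = 3 per hour

3 per hour


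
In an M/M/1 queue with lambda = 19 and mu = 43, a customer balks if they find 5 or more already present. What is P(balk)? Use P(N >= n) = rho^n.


P(N >= 5) = rho^5 = (19/43)^5 = 0.0168

0.0168


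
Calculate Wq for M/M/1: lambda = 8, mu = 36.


rho = 8/36; Wq = rho/(mu - lambda) = 0.0079 hours

0.0079 hours


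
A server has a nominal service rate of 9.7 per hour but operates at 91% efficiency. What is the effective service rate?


Effective rate = mu * efficiency = 9.7 * 0.91 = 8.83 per hour

8.83 per hour


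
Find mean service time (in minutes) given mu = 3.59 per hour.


Mean service time = 60/mu = 60/3.59 = 16.71 minutes

16.71 minutes


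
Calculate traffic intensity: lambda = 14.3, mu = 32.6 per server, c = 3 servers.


rho = lambda / (c * mu) = 14.3 / (3 * 32.6) = 0.1462

0.1462


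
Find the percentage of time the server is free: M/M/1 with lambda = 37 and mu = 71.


Idle fraction = (1 - rho) * 100 = (1 - 37/71) * 100 = 47.9%

47.9%


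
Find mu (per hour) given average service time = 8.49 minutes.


mu = 60 / avg_service_time = 60 / 8.49 = 7.07 per hour

7.07 per hour


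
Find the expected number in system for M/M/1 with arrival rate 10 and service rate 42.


rho = 10/42; L = rho/(1-rho) = 0.31

0.31


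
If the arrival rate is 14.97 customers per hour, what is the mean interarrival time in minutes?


Mean interarrival time = 60/lambda = 60/14.97 = 4.01 minutes

4.01 minutes


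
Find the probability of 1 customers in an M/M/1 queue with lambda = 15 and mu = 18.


rho = 15/18; P(n) = (1-rho)*rho^n = (1-15/18)*(15/18)^1 = 0.1389

0.1389


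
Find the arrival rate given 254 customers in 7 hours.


lambda = total arrivals / time = 254 / 7 = 36.29 per hour

36.29 per hour


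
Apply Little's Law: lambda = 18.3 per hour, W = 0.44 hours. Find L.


L = lambda * W = 18.3 * 0.44 = 8.05

8.05


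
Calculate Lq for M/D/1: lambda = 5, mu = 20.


M/D/1: Lq = rho^2 / (2*(1-rho)) where rho = 5/20; Lq = 0.04

0.04


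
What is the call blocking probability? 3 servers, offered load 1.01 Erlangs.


B(N,A) = (A^N/N!) / sum(A^k/k!, k=0..N) with N=3, A=1.01 = 0.0638

0.0638


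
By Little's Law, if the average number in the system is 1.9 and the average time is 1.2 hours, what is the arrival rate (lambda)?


lambda = L / W = 1.9 / 1.2 = 1.58 per hour

1.58 per hour


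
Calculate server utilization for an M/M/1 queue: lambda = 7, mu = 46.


rho = lambda/mu = 7/46 = 0.1522

0.1522


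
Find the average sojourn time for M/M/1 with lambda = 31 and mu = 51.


W = 1/(mu - lambda) = 1/(51 - 31) = 0.05 hours

0.05 hours


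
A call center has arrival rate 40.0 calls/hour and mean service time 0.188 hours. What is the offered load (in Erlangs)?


Offered load a = lambda * E[S] = 40.0 * 0.188 = 7.52 Erlangs

7.52 Erlangs


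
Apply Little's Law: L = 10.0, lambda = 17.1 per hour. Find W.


W = L / lambda = 10.0 / 17.1 = 0.5848 hours

0.5848 hours


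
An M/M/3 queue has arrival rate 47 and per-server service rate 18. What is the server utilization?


rho = lambda/(c*mu) = 47/(3*18) = 0.8704

0.8704


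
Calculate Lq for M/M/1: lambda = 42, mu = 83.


rho = 42/83; Lq = rho^2/(1-rho) = 0.52

0.52


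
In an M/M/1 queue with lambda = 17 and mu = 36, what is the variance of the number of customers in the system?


rho = 17/36; Var(N) = rho/(1-rho)^2 = 1.7

1.7


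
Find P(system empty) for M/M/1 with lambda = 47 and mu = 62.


P0 = 1 - rho = 1 - 47/62 = 0.2419

0.2419


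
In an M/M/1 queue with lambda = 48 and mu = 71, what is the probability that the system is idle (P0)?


P0 = 1 - rho = 1 - 48/71 = 0.3239

0.3239


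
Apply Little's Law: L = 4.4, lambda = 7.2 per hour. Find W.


W = L / lambda = 4.4 / 7.2 = 0.6111 hours

0.6111 hours


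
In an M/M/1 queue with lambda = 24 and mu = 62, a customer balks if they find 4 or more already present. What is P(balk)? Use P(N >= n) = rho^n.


P(N >= 4) = rho^4 = (24/62)^4 = 0.0225

0.0225


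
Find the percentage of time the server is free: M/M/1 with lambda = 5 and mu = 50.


Idle fraction = (1 - rho) * 100 = (1 - 5/50) * 100 = 90.0%

90.0%


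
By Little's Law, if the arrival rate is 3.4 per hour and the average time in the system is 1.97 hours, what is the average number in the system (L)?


L = lambda * W = 3.4 * 1.97 = 6.7

6.7


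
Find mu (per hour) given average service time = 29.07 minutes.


mu = 60 / avg_service_time = 60 / 29.07 = 2.06 per hour

2.06 per hour


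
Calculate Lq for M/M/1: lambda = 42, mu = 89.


rho = 42/89; Lq = rho^2/(1-rho) = 0.42

0.42


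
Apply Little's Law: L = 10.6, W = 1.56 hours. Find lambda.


lambda = L / W = 10.6 / 1.56 = 6.79 per hour

6.79 per hour


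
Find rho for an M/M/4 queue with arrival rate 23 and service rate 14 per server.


rho = lambda/(c*mu) = 23/(4*14) = 0.4107

0.4107


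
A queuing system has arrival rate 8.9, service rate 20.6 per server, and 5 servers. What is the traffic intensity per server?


rho = lambda / (c * mu) = 8.9 / (5 * 20.6) = 0.0864

0.0864


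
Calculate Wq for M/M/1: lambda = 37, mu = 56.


rho = 37/56; Wq = rho/(mu - lambda) = 0.0348 hours

0.0348 hours


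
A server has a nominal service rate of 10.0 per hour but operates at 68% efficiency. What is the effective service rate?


Effective rate = mu * efficiency = 10.0 * 0.68 = 6.8 per hour

6.8 per hour


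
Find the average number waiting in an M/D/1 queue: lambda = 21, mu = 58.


M/D/1: Lq = rho^2 / (2*(1-rho)) where rho = 21/58; Lq = 0.1

0.1


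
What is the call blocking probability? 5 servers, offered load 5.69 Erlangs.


B(N,A) = (A^N/N!) / sum(A^k/k!, k=0..N) with N=5, A=5.69 = 0.3382

0.3382


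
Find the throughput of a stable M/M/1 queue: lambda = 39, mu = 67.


For a stable queue (lambda < mu), throughput = lambda = 39 per hour

39 per hour


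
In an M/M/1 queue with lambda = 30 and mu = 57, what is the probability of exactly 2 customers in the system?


rho = 30/57; P(n) = (1-rho)*rho^n = (1-30/57)*(30/57)^2 = 0.1312

0.1312


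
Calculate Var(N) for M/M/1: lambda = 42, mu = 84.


rho = 42/84; Var(N) = rho/(1-rho)^2 = 2.0

2.0


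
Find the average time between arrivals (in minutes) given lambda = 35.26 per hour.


Mean interarrival time = 60/lambda = 60/35.26 = 1.7 minutes

1.7 minutes


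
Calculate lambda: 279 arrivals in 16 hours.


lambda = total arrivals / time = 279 / 16 = 17.44 per hour

17.44 per hour


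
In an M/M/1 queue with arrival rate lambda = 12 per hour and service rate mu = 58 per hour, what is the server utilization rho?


rho = lambda/mu = 12/58 = 0.2069

0.2069


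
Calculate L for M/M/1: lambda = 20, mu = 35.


rho = 20/35; L = rho/(1-rho) = 1.33

1.33


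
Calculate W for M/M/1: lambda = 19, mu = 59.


W = 1/(mu - lambda) = 1/(59 - 19) = 0.025 hours

0.025 hours


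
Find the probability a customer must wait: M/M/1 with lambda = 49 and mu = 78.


P(wait) = rho = lambda/mu = 49/78 = 0.6282

0.6282


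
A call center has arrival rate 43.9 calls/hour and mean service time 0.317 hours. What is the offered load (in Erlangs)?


Offered load a = lambda * E[S] = 43.9 * 0.317 = 13.92 Erlangs

13.92 Erlangs


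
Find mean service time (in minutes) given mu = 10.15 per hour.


Mean service time = 60/mu = 60/10.15 = 5.91 minutes

5.91 minutes


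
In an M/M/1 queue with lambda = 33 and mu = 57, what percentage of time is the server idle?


Idle fraction = (1 - rho) * 100 = (1 - 33/57) * 100 = 42.1%

42.1%


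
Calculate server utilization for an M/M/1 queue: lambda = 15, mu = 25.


rho = lambda/mu = 15/25 = 0.6

0.6


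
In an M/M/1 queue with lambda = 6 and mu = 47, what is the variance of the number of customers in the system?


rho = 6/47; Var(N) = rho/(1-rho)^2 = 0.17

0.17


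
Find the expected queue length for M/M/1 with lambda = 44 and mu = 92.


rho = 44/92; Lq = rho^2/(1-rho) = 0.44

0.44


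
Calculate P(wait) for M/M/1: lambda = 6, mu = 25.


P(wait) = rho = lambda/mu = 6/25 = 0.24

0.24


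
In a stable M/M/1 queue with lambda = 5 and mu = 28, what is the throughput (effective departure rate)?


For a stable queue (lambda < mu), throughput = lambda = 5 per hour

5 per hour


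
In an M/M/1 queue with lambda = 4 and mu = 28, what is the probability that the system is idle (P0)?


P0 = 1 - rho = 1 - 4/28 = 0.8571

0.8571


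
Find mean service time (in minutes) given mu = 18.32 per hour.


Mean service time = 60/mu = 60/18.32 = 3.28 minutes

3.28 minutes


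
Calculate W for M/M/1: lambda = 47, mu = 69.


W = 1/(mu - lambda) = 1/(69 - 47) = 0.0455 hours

0.0455 hours


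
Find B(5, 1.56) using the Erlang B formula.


B(N,A) = (A^N/N!) / sum(A^k/k!, k=0..N) with N=5, A=1.56 = 0.0163

0.0163


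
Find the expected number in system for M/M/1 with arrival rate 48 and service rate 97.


rho = 48/97; L = rho/(1-rho) = 0.98

0.98


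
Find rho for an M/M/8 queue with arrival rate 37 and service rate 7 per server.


rho = lambda/(c*mu) = 37/(8*7) = 0.6607

0.6607


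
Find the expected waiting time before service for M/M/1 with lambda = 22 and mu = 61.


rho = 22/61; Wq = rho/(mu - lambda) = 0.0092 hours

0.0092 hours


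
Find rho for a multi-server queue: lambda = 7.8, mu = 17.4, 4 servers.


rho = lambda / (c * mu) = 7.8 / (4 * 17.4) = 0.1121

0.1121


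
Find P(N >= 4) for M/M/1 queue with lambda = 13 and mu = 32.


P(N >= 4) = rho^4 = (13/32)^4 = 0.0272

0.0272


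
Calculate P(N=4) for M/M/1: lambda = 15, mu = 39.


rho = 15/39; P(n) = (1-rho)*rho^n = (1-15/39)*(15/39)^4 = 0.0135

0.0135


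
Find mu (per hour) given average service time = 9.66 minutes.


mu = 60 / avg_service_time = 60 / 9.66 = 6.21 per hour

6.21 per hour


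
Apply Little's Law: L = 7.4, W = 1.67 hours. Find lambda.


lambda = L / W = 7.4 / 1.67 = 4.43 per hour

4.43 per hour


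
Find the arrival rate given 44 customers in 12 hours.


lambda = total arrivals / time = 44 / 12 = 3.67 per hour

3.67 per hour


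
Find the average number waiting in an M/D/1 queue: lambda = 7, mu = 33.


M/D/1: Lq = rho^2 / (2*(1-rho)) where rho = 7/33; Lq = 0.03

0.03


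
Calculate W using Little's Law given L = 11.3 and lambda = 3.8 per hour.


W = L / lambda = 11.3 / 3.8 = 2.9737 hours

2.9737 hours


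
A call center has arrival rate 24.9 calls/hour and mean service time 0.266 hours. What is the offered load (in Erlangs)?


Offered load a = lambda * E[S] = 24.9 * 0.266 = 6.62 Erlangs

6.62 Erlangs


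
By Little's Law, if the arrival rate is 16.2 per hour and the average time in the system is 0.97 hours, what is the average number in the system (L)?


L = lambda * W = 16.2 * 0.97 = 15.71

15.71


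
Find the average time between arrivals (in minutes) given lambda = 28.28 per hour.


Mean interarrival time = 60/lambda = 60/28.28 = 2.12 minutes

2.12 minutes


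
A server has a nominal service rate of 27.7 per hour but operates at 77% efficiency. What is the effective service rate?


Effective rate = mu * efficiency = 27.7 * 0.77 = 21.33 per hour

21.33 per hour


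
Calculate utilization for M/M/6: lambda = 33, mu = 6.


rho = lambda/(c*mu) = 33/(6*6) = 0.9167

0.9167


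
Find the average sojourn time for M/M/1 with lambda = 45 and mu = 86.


W = 1/(mu - lambda) = 1/(86 - 45) = 0.0244 hours

0.0244 hours


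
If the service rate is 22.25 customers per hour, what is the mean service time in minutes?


Mean service time = 60/mu = 60/22.25 = 2.7 minutes

2.7 minutes


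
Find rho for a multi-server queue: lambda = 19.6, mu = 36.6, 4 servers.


rho = lambda / (c * mu) = 19.6 / (4 * 36.6) = 0.1339

0.1339


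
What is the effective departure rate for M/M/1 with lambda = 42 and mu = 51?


For a stable queue (lambda < mu), throughput = lambda = 42 per hour

42 per hour


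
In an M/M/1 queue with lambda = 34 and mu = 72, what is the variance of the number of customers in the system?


rho = 34/72; Var(N) = rho/(1-rho)^2 = 1.7

1.7


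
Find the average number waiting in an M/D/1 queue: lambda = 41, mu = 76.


M/D/1: Lq = rho^2 / (2*(1-rho)) where rho = 41/76; Lq = 0.32

0.32


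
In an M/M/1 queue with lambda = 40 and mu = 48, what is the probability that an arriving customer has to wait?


P(wait) = rho = lambda/mu = 40/48 = 0.8333

0.8333


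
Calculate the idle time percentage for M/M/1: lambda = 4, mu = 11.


Idle fraction = (1 - rho) * 100 = (1 - 4/11) * 100 = 63.6%

63.6%


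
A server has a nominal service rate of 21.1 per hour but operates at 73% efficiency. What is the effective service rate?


Effective rate = mu * efficiency = 21.1 * 0.73 = 15.4 per hour

15.4 per hour


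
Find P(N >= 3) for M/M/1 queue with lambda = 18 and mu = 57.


P(N >= 3) = rho^3 = (18/57)^3 = 0.0315

0.0315


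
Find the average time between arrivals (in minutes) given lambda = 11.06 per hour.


Mean interarrival time = 60/lambda = 60/11.06 = 5.42 minutes

5.42 minutes


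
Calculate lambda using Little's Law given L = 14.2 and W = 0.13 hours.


lambda = L / W = 14.2 / 0.13 = 109.23 per hour

109.23 per hour


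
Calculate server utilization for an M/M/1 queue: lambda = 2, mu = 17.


rho = lambda/mu = 2/17 = 0.1176

0.1176


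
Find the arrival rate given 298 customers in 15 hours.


lambda = total arrivals / time = 298 / 15 = 19.87 per hour

19.87 per hour


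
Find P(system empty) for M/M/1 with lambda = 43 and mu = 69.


P0 = 1 - rho = 1 - 43/69 = 0.3768

0.3768


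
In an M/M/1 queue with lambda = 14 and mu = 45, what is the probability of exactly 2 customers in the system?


rho = 14/45; P(n) = (1-rho)*rho^n = (1-14/45)*(14/45)^2 = 0.0667

0.0667


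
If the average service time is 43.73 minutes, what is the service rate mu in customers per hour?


mu = 60 / avg_service_time = 60 / 43.73 = 1.37 per hour

1.37 per hour


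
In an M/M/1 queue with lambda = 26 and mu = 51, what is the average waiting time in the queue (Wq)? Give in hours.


rho = 26/51; Wq = rho/(mu - lambda) = 0.0204 hours

0.0204 hours


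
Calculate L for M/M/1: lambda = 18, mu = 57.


rho = 18/57; L = rho/(1-rho) = 0.46

0.46


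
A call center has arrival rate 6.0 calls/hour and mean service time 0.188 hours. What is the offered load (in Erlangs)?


Offered load a = lambda * E[S] = 6.0 * 0.188 = 1.13 Erlangs

1.13 Erlangs
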